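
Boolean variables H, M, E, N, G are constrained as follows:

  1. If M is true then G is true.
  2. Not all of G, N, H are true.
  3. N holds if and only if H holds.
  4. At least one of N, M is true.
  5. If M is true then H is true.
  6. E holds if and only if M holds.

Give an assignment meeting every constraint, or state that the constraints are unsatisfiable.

H = True; M = False; E = False; N = True; G = False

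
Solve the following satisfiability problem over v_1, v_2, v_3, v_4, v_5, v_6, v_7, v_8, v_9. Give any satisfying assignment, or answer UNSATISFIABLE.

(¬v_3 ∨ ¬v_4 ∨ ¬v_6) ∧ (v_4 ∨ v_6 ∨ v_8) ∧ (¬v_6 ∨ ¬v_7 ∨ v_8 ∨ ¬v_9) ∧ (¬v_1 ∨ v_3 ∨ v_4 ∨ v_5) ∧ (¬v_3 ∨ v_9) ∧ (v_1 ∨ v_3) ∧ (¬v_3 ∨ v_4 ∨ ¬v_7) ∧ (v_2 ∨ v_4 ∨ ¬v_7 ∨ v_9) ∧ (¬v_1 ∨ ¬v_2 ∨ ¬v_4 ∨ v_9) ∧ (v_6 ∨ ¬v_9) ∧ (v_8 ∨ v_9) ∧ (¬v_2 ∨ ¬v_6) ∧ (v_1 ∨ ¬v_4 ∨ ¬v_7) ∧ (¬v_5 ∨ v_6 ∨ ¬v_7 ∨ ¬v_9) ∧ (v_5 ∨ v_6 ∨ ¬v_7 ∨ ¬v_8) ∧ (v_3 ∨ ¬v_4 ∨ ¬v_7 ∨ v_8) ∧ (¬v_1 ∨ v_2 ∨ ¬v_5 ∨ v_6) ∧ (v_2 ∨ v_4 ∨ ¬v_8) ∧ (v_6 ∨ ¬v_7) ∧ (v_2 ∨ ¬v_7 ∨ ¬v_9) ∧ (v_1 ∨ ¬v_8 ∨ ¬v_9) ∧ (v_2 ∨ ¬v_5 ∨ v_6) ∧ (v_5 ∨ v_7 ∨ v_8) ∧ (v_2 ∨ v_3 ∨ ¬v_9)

Set v_1 = True.
Set v_2 = False.
Set v_3 = False.
  then (v_2 ∨ v_3 ∨ ¬v_9) forces v_9 = False.
  then (v_8 ∨ v_9) forces v_8 = True.
  then (v_2 ∨ v_4 ∨ ¬v_8) forces v_4 = True.
Set v_5 = False.
Set v_6 = True.
Set v_7 = False.
All clauses satisfied.

v_1=T, v_2=F, v_3=F, v_4=T, v_5=F, v_6=T, v_7=F, v_8=T, v_9=F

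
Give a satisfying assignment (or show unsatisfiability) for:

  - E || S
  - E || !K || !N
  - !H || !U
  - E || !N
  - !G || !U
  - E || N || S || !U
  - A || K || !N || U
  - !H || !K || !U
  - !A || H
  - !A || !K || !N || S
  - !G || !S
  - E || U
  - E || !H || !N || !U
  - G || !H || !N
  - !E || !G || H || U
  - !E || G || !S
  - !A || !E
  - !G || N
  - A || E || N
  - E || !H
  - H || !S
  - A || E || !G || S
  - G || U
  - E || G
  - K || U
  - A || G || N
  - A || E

N = True, E = True, K = False, U = True, G = False, A = False, H = False, S = False

Set N = True.
  then (E || !N) forces E = True.
  then (!A || !E) forces A = False.
Set K = False.
  then (A || K || !N || U) forces U = True.
  then (!H || !U) forces H = False.
  then (!G || !U) forces G = False.
  then (!E || G || !S) forces S = False.
All clauses satisfied.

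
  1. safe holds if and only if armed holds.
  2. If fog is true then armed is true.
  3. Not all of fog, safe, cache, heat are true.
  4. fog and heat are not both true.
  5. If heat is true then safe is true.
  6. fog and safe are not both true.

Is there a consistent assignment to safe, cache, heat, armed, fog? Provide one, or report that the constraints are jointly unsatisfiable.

safe = True, cache = False, heat = False, armed = True, fog = False

  (1) safe=T, armed=T — same ✓
  (2) fog=F ⇒ armed: vacuous ✓
  (3) {fog, safe, cache, heat}: 1/4 true — not all ✓
  (4) fog=F, heat=F — not both ✓
  (5) heat=F ⇒ safe: vacuous ✓
  (6) fog=F, safe=T — not both ✓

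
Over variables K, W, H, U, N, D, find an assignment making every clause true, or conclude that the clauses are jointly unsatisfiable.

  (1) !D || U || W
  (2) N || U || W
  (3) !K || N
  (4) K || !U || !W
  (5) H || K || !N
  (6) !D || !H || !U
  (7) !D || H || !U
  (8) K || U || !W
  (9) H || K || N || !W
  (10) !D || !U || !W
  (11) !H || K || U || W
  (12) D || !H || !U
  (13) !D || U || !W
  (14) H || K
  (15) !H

Unit clause (!H) forces H = False.
In (H || K) only K is left, so K = True.
In (!K || N) only N is left, so N = True.
Set W = False.
Set U = True.
  then (!D || H || !U) forces D = False.
All clauses satisfied.

K = True, W = False, H = False, U = True, N = True, D = False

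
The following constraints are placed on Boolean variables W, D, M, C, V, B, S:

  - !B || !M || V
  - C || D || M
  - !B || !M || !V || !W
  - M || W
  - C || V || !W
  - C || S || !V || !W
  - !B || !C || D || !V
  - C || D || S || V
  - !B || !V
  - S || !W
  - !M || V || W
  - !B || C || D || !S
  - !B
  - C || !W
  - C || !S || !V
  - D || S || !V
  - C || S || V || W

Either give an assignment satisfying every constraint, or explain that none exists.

Unit clause (!B) forces B = False.
Set W = True.
  then (S || !W) forces S = True.
  then (C || !W) forces C = True.
Set D = False.
Set M = True.
Set V = True.
All clauses satisfied.

W = True, D = False, M = True, C = True, V = True, B = False, S = True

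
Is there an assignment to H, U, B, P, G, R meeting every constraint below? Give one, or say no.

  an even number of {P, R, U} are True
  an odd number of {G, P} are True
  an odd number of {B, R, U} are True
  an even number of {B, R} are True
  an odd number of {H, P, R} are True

H = False, U = True, B = False, P = True, G = False, R = False

{P, R, U}: 2 true → even ✓
{G, P}: 1 true → odd ✓
{B, R, U}: 1 true → odd ✓
{B, R}: 0 true → even ✓
{H, P, R}: 1 true → odd ✓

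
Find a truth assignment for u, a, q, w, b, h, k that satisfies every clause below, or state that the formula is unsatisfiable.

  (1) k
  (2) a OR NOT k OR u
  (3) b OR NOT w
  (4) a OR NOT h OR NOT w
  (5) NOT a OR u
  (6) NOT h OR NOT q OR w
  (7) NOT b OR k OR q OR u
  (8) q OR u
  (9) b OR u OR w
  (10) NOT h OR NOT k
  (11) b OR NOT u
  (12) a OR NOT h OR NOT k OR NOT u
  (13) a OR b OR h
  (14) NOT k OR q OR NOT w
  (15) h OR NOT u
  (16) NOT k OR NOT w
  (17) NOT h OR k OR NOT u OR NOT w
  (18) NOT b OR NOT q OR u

UNSATISFIABLE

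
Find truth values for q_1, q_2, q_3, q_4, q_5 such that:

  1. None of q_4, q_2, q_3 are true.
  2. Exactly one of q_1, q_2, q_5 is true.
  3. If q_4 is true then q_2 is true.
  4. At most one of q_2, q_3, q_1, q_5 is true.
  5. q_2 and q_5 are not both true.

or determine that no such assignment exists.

q_1 = True, q_2 = False, q_3 = False, q_4 = False, q_5 = False

  (1) {q_4, q_2, q_3}: 0 true — none ✓
  (2) {q_1, q_2, q_5}: 1 true — exactly one ✓
  (3) q_4=F ⇒ q_2: vacuous ✓
  (4) {q_2, q_3, q_1, q_5}: 1 true — at most one ✓
  (5) q_2=F, q_5=F — not both ✓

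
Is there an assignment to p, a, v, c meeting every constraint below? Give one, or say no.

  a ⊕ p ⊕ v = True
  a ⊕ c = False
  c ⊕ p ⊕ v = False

Adding constraints 1, 2, 3 mod 2: every variable appears an even number of times on the left, so the left side is 0.
But the right sides sum to 1 (mod 2). 0 ≠ 1 — the system is inconsistent.

Unsatisfiable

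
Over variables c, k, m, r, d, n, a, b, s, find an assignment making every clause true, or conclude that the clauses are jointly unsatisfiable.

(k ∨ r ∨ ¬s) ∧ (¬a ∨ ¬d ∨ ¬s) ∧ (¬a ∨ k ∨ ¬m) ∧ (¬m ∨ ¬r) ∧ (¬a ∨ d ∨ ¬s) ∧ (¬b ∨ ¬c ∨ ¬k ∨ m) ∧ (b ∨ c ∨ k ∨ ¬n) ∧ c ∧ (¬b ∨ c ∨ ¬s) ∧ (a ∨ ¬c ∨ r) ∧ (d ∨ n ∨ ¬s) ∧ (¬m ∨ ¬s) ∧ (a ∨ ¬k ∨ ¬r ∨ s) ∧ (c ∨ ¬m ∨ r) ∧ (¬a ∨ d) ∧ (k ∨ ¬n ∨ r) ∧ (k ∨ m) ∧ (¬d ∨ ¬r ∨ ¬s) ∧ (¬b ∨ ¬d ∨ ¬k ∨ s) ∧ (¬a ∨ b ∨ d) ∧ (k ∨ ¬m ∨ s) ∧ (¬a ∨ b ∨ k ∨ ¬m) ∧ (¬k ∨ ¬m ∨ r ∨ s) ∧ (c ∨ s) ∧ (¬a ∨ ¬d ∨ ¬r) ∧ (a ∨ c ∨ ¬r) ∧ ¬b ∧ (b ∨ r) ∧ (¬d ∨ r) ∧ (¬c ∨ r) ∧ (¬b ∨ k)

Unit clause (c) forces c = True.
Unit clause (¬b) forces b = False.
In (b ∨ r) only r is left, so r = True.
In (¬m ∨ ¬r) only ¬m is left, so m = False.
In (k ∨ m) only k is left, so k = True.
Try d = True:
  (¬d ∨ ¬r ∨ ¬s) forces s = False.
  (a ∨ ¬k ∨ ¬r ∨ s) forces a = True.
  clause (¬a ∨ ¬d ∨ ¬r) is falsified — backtrack.
So d = False.
  then (¬a ∨ d) forces a = False.
  then (a ∨ ¬k ∨ ¬r ∨ s) forces s = True.
  then (d ∨ n ∨ ¬s) forces n = True.
All clauses satisfied.

c = True; k = True; m = False; r = True; d = False; n = True; a = False; b = False; s = True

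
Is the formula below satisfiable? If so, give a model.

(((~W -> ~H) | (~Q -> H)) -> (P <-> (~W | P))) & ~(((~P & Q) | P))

Q = False, P = False, H = False, W = True

  ((~W -> ~H) | (~Q -> H)) -> (P <-> (~W | P)) = True
    (~W -> ~H) | (~Q -> H) = True
      ~W -> ~H = True
        ~W = False
        ~H = True
      ~Q -> H = False
        ~Q = True
    P <-> (~W | P) = True
      ~W | P = False
        ~W = False
  ~(((~P & Q) | P)) = True
    (~P & Q) | P = False
      ~P & Q = False
        ~P = True
Both conjuncts True, so the formula holds.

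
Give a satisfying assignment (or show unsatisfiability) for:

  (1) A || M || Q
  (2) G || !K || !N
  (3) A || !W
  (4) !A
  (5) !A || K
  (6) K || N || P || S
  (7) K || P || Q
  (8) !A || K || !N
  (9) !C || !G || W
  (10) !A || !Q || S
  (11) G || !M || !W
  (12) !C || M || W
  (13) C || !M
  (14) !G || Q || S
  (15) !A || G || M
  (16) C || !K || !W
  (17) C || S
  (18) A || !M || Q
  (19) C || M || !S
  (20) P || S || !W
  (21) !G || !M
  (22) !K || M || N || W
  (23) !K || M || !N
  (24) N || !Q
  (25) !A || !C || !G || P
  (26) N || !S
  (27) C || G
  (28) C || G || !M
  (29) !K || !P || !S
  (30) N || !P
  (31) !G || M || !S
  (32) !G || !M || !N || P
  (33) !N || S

P = True, K = False, G = False, M = True, Q = True, S = True, A = False, W = False, N = True, C = True

Unit clause (!A) forces A = False.
In (A || !W) only !W is left, so W = False.
Set P = True.
  then (N || !P) forces N = True.
  then (!N || S) forces S = True.
  then (!K || !P || !S) forces K = False.
Try G = True:
  (!C || !G || W) forces C = False.
  (C || !M) forces M = False.
  clause (C || M || !S) is falsified — backtrack.
So G = False.
  then (C || G) forces C = True.
  then (!C || M || W) forces M = True.
  then (A || !M || Q) forces Q = True.
All clauses satisfied.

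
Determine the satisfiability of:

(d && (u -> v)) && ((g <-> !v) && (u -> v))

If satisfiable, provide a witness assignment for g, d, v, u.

g=F, d=T, v=T, u=T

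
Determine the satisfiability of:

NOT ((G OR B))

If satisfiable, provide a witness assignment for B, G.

B: False, G: False

  NOT ((G OR B)) = True
    G OR B = False
The formula evaluates to True.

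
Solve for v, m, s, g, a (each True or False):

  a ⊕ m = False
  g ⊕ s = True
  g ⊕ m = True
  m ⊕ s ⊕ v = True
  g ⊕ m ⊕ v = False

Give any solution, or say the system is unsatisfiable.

v: True, m: False, s: False, g: True, a: False

a ⊕ m = F ⊕ F = False ✓
g ⊕ s = T ⊕ F = True ✓
g ⊕ m = T ⊕ F = True ✓
m ⊕ s ⊕ v = F ⊕ F ⊕ T = True ✓
g ⊕ m ⊕ v = T ⊕ F ⊕ T = False ✓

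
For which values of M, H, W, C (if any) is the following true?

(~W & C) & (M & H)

M = True, H = True, W = False, C = True

  ~W & C = True
    ~W = True
  M & H = True
Both conjuncts True, so the formula holds.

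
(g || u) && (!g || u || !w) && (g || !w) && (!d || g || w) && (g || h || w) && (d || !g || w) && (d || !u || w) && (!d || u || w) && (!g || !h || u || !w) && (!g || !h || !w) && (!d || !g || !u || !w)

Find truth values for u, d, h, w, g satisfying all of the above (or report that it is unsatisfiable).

u: True; d: True; h: False; w: False; g: True

Set u = True.
Set d = True.
Set h = False.
Set w = False.
  then (!d || g || w) forces g = True.
All clauses satisfied.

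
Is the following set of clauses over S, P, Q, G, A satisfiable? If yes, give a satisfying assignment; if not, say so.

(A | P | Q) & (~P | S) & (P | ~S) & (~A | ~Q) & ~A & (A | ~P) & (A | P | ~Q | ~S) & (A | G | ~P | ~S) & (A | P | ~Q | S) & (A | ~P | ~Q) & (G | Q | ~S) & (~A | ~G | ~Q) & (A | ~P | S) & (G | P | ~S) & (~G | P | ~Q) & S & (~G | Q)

Case S = True:
  (P | ~S) forces P = True.
  (~A) forces A = False.
  Clause (A | ~P) is falsified — contradiction.
Case S = False:
  Clause (S) is falsified — contradiction.
Both cases fail, so the formula is unsatisfiable.

Unsatisfiable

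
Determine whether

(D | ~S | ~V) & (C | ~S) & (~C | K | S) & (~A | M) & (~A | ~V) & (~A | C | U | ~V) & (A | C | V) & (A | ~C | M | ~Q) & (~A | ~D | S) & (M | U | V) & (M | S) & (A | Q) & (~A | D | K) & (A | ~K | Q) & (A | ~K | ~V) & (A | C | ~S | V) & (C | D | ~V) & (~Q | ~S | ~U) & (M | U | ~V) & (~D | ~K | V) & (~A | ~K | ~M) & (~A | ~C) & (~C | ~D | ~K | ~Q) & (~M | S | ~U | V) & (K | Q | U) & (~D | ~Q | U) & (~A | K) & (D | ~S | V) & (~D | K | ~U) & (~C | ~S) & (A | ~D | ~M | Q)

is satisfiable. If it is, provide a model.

Try S = True:
  (C | ~S) forces C = True.
  clause (~C | ~S) is falsified — backtrack.
So S = False.
  then (M | S) forces M = True.
Set A = False.
  then (A | Q) forces Q = True.
Try V = True:
  (A | ~K | ~V) forces K = False.
  (~C | K | S) forces C = False.
  (C | D | ~V) forces D = True.
  (~D | ~Q | U) forces U = True.
  clause (~D | K | ~U) is falsified — backtrack.
So V = False.
  then (A | C | V) forces C = True.
  then (~M | S | ~U | V) forces U = False.
  then (~D | ~Q | U) forces D = False.
  then (~C | K | S) forces K = True.
All clauses satisfied.

S=F; A=F; V=F; Q=T; M=T; K=T; C=T; D=F; U=F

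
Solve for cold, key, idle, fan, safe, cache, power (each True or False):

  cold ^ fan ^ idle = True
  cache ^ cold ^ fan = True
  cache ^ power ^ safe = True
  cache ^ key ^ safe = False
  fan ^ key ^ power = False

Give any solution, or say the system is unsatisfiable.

cold=T; key=T; idle=T; fan=T; safe=F; cache=T; power=F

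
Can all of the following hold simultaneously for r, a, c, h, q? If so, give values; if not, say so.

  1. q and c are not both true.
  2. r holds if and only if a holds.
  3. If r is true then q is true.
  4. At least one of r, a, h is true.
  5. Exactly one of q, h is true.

r: False; a: False; c: False; h: True; q: False

  (1) q=F, c=F — not both ✓
  (2) r=F, a=F — same ✓
  (3) r=F ⇒ q: vacuous ✓
  (4) {r, a, h}: 1 true — at least one ✓
  (5) {q, h}: 1 true — exactly one ✓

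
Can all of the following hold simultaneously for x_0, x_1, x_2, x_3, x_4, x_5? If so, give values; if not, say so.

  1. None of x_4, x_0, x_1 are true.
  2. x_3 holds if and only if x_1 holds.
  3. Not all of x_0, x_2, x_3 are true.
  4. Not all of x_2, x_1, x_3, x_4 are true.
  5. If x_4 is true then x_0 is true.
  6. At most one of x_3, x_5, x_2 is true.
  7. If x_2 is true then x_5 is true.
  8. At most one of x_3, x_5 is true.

x_0 = False, x_1 = False, x_2 = False, x_3 = False, x_4 = False, x_5 = False

  (1) {x_4, x_0, x_1}: 0 true — none ✓
  (2) x_3=F, x_1=F — same ✓
  (3) {x_0, x_2, x_3}: 0/3 true — not all ✓
  (4) {x_2, x_1, x_3, x_4}: 0/4 true — not all ✓
  (5) x_4=F ⇒ x_0: vacuous ✓
  (6) {x_3, x_5, x_2}: 0 true — at most one ✓
  (7) x_2=F ⇒ x_5: vacuous ✓
  (8) {x_3, x_5}: 0 true — at most one ✓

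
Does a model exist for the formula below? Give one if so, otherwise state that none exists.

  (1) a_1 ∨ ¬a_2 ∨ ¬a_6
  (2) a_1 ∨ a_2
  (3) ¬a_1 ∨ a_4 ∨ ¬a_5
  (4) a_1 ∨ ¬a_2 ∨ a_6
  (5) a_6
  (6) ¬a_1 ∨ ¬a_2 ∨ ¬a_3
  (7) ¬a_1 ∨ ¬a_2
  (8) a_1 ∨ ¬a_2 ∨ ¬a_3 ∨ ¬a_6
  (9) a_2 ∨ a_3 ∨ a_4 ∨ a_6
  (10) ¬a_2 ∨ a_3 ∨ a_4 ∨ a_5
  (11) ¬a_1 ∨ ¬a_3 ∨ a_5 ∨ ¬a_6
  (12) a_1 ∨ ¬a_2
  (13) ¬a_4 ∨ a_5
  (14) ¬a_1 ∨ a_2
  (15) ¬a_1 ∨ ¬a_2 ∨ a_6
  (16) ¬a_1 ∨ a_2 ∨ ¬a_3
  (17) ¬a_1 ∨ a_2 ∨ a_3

No satisfying assignment exists.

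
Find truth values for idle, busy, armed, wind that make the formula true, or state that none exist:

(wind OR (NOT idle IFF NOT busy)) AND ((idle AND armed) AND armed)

idle = True; busy = False; armed = True; wind = True

  wind OR (NOT idle IFF NOT busy) = True
    NOT idle IFF NOT busy = False
      NOT idle = False
      NOT busy = True
  (idle AND armed) AND armed = True
    idle AND armed = True
Both conjuncts True, so the formula holds.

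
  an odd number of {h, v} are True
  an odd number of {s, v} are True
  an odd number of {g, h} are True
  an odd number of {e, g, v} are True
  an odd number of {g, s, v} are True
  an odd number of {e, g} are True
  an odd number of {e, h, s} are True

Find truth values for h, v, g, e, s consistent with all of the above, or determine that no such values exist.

h = True, v = False, g = False, e = True, s = True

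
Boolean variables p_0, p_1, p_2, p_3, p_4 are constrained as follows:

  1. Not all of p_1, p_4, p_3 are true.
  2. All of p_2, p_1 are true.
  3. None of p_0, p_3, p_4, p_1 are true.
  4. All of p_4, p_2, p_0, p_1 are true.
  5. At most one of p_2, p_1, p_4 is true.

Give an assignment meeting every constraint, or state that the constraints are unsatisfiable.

Unsatisfiable — no assignment works.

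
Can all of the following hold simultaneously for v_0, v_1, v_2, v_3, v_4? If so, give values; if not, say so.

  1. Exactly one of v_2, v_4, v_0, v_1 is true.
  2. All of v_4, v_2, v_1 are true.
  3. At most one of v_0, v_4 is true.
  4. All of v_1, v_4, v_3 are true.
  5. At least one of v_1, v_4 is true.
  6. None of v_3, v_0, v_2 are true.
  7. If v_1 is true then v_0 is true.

Case v_2 = True:
  Constraint (6) is violated (v_2=T) — contradiction.
Case v_2 = False:
  Constraint (2) is violated (v_2=F) — contradiction.
Both cases fail — unsatisfiable.

Unsatisfiable — no assignment works.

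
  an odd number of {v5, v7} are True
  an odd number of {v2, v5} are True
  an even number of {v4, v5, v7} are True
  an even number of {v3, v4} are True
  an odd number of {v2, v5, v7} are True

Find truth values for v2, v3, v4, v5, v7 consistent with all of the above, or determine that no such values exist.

v2 = False, v3 = True, v4 = True, v5 = True, v7 = False

{v5, v7}: 1 true → odd ✓
{v2, v5}: 1 true → odd ✓
{v4, v5, v7}: 2 true → even ✓
{v3, v4}: 2 true → even ✓
{v2, v5, v7}: 1 true → odd ✓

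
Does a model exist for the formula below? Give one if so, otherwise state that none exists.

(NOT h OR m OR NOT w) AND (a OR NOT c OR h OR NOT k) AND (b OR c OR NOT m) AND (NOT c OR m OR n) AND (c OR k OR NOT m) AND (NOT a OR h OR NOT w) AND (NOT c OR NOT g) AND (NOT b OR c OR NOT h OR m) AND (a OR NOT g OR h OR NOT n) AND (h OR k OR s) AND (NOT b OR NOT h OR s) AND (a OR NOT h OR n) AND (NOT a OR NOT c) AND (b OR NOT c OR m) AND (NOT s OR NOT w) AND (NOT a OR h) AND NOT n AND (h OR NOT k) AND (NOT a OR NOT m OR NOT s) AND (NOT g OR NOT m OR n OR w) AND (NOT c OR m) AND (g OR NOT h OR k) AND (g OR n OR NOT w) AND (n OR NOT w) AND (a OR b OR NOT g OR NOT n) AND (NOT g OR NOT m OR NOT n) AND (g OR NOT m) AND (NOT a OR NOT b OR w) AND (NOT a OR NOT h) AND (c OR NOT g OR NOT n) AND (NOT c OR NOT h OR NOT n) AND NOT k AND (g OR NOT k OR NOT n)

b: True; k: False; s: True; c: False; h: False; n: False; m: False; w: False; a: False; g: True

Unit clause (NOT n) forces n = False.
In (n OR NOT w) only NOT w is left, so w = False.
Unit clause (NOT k) forces k = False.
Set b = True.
  then (NOT a OR NOT b OR w) forces a = False.
  then (a OR NOT h OR n) forces h = False.
  then (h OR k OR s) forces s = True.
Try c = True:
  (NOT c OR m OR n) forces m = True.
  (NOT c OR NOT g) forces g = False.
  clause (g OR NOT m) is falsified — backtrack.
So c = False.
  then (c OR k OR NOT m) forces m = False.
Set g = True.
All clauses satisfied.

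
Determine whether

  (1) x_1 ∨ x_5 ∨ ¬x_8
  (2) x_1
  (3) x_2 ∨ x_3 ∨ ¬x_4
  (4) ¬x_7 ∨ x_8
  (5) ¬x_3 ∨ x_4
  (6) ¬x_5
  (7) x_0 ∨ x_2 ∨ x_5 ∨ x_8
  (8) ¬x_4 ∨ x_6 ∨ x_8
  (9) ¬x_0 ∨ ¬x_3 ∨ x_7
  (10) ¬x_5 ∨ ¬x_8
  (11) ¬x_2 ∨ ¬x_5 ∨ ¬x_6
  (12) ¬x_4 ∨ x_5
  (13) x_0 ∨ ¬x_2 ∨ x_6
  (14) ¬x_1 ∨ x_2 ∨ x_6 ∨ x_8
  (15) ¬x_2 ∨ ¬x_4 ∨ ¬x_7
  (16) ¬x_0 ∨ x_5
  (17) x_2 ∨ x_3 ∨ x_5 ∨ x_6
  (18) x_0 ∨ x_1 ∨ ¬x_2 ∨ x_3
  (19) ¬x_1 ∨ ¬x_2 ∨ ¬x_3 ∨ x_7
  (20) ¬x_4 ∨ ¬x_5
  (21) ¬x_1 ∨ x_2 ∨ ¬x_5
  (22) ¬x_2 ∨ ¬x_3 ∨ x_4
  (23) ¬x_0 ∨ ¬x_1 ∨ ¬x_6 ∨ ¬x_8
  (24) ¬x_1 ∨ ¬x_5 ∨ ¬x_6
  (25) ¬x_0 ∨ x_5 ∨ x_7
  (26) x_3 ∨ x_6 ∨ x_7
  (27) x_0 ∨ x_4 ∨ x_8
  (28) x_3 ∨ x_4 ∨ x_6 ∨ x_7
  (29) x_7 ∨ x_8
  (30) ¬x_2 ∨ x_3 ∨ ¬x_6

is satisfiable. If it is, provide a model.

x_0 = False; x_1 = True; x_2 = False; x_3 = False; x_4 = False; x_5 = False; x_6 = True; x_7 = False; x_8 = True

Unit clause (x_1) forces x_1 = True.
Unit clause (¬x_5) forces x_5 = False.
In (¬x_4 ∨ x_5) only ¬x_4 is left, so x_4 = False.
In (¬x_0 ∨ x_5) only ¬x_0 is left, so x_0 = False.
In (x_0 ∨ x_4 ∨ x_8) only x_8 is left, so x_8 = True.
In (¬x_3 ∨ x_4) only ¬x_3 is left, so x_3 = False.
Try x_2 = True:
  (x_0 ∨ ¬x_2 ∨ x_6) forces x_6 = True.
  clause (¬x_2 ∨ x_3 ∨ ¬x_6) is falsified — backtrack.
So x_2 = False.
  then (x_2 ∨ x_3 ∨ x_5 ∨ x_6) forces x_6 = True.
Set x_7 = False.
All clauses satisfied.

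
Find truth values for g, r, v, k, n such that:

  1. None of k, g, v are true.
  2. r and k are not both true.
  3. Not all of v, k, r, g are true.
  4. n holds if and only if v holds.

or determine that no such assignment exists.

g=F; r=T; v=F; k=F; n=F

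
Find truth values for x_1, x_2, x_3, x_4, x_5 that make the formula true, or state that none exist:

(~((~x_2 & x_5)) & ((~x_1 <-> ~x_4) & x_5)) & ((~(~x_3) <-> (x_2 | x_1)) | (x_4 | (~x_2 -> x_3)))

x_1: True, x_2: True, x_3: False, x_4: True, x_5: True

  ~((~x_2 & x_5)) & ((~x_1 <-> ~x_4) & x_5) = True
    ~((~x_2 & x_5)) = True
      ~x_2 & x_5 = False
        ~x_2 = False
    (~x_1 <-> ~x_4) & x_5 = True
      ~x_1 <-> ~x_4 = True
        ~x_1 = False
        ~x_4 = False
  (~(~x_3) <-> (x_2 | x_1)) | (x_4 | (~x_2 -> x_3)) = True
    ~(~x_3) <-> (x_2 | x_1) = False
      ~(~x_3) = False
        ~x_3 = True
      x_2 | x_1 = True
    x_4 | (~x_2 -> x_3) = True
      ~x_2 -> x_3 = True
        ~x_2 = False
Both conjuncts True, so the formula holds.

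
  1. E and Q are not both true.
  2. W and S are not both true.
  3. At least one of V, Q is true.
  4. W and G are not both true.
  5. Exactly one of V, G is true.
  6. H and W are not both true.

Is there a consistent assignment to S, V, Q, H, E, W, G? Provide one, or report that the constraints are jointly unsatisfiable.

S = True, V = True, Q = False, H = True, E = True, W = False, G = False

  (1) E=T, Q=F — not both ✓
  (2) W=F, S=T — not both ✓
  (3) {V, Q}: 1 true — at least one ✓
  (4) W=F, G=F — not both ✓
  (5) {V, G}: 1 true — exactly one ✓
  (6) H=T, W=F — not both ✓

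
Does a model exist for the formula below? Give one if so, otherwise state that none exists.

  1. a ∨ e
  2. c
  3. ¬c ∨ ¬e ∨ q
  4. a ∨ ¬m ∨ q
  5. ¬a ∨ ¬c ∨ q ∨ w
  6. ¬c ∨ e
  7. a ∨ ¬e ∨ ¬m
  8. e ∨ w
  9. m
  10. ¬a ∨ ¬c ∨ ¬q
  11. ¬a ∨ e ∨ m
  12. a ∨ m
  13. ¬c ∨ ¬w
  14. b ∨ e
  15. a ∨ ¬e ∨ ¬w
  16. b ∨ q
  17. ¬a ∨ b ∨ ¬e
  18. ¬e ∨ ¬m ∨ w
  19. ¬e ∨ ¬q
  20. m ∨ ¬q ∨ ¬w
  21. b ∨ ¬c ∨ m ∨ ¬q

No satisfying assignment exists.

Case c = True:
  (¬c ∨ e) forces e = True.
  (¬c ∨ ¬e ∨ q) forces q = True.
  Clause (¬e ∨ ¬q) is falsified — contradiction.
Case c = False:
  Clause (c) is falsified — contradiction.
Both cases fail, so the formula is unsatisfiable.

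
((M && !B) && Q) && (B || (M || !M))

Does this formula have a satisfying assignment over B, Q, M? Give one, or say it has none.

B = False, Q = True, M = True

  (M && !B) && Q = True
    M && !B = True
      !B = True
  B || (M || !M) = True
    M || !M = True
      !M = False
Both conjuncts True, so the formula holds.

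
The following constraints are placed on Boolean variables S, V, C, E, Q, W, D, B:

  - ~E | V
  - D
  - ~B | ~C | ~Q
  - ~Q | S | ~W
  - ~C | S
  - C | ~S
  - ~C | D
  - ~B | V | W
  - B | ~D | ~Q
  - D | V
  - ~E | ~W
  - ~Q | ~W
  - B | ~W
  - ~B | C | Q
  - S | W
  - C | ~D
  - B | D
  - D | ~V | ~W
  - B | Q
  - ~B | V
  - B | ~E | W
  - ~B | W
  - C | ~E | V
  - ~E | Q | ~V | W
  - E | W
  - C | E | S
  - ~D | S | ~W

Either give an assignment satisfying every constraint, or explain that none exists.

Unit clause (D) forces D = True.
In (C | ~D) only C is left, so C = True.
In (~C | S) only S is left, so S = True.
Try V = False:
  (~E | V) forces E = False.
  (~B | V) forces B = False.
  (B | ~D | ~Q) forces Q = False.
  clause (B | Q) is falsified — backtrack.
So V = True.
Set E = False.
  then (E | W) forces W = True.
  then (~Q | ~W) forces Q = False.
  then (B | ~W) forces B = True.
All clauses satisfied.

S = True, V = True, C = True, E = False, Q = False, W = True, D = True, B = True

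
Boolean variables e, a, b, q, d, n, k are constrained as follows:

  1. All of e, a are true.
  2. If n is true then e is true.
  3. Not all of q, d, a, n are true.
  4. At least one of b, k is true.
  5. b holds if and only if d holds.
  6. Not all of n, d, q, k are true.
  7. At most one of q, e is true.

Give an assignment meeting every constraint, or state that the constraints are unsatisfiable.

e: True, a: True, b: True, q: False, d: True, n: True, k: False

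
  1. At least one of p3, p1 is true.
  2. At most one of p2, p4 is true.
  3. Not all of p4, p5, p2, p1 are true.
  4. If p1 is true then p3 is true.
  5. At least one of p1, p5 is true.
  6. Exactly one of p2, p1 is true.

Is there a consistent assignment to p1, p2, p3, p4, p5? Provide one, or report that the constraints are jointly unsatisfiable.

p1 = False, p2 = True, p3 = True, p4 = False, p5 = True

  (1) {p3, p1}: 1 true — at least one ✓
  (2) {p2, p4}: 1 true — at most one ✓
  (3) {p4, p5, p2, p1}: 2/4 true — not all ✓
  (4) p1=F ⇒ p3: vacuous ✓
  (5) {p1, p5}: 1 true — at least one ✓
  (6) {p2, p1}: 1 true — exactly one ✓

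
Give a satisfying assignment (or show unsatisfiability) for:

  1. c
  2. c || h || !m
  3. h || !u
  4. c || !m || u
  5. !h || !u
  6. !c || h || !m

m = True; u = False; c = True; h = True

Unit clause (c) forces c = True.
Set m = True.
  then (!c || h || !m) forces h = True.
  then (!h || !u) forces u = False.
Check each clause:
  (c): c holds.
  (c || h || !m): c holds.
  (h || !u): h holds.
  (c || !m || u): c holds.
  (!h || !u): !u holds.
  (!c || h || !m): h holds.
All clauses satisfied.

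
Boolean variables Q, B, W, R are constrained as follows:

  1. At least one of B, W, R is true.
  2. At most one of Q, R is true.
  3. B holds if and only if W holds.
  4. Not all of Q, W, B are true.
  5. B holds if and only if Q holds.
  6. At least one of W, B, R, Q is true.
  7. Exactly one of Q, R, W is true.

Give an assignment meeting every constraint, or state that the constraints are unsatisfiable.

Q = False; B = False; W = False; R = True

  (1) {B, W, R}: 1 true — at least one ✓
  (2) {Q, R}: 1 true — at most one ✓
  (3) B=F, W=F — same ✓
  (4) {Q, W, B}: 0/3 true — not all ✓
  (5) B=F, Q=F — same ✓
  (6) {W, B, R, Q}: 1 true — at least one ✓
  (7) {Q, R, W}: 1 true — exactly one ✓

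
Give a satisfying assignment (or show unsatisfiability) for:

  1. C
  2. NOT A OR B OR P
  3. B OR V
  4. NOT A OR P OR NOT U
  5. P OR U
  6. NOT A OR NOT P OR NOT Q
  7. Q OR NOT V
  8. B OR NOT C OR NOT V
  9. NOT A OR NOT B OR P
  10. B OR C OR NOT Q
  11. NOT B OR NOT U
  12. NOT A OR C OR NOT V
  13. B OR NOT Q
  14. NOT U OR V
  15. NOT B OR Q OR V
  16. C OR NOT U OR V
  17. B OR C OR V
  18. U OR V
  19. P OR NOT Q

Unit clause (C) forces C = True.
Set B = True.
  then (NOT B OR NOT U) forces U = False.
  then (U OR V) forces V = True.
  then (P OR U) forces P = True.
  then (Q OR NOT V) forces Q = True.
  then (NOT A OR NOT P OR NOT Q) forces A = False.
All clauses satisfied.

B=T, U=F, V=T, A=F, Q=T, P=T, C=T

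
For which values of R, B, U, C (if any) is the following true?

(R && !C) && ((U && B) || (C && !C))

R=T, B=T, U=T, C=F

  R && !C = True
    !C = True
  (U && B) || (C && !C) = True
    U && B = True
    C && !C = False
      !C = True
Both conjuncts True, so the formula holds.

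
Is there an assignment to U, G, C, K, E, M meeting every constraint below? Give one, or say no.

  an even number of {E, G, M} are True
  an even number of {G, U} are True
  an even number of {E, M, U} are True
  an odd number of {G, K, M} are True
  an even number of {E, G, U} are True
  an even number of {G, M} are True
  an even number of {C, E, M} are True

U=T, G=T, C=T, K=T, E=F, M=T

{E, G, M}: 2 true → even ✓
{G, U}: 2 true → even ✓
{E, M, U}: 2 true → even ✓
{G, K, M}: 3 true → odd ✓
{E, G, U}: 2 true → even ✓
{G, M}: 2 true → even ✓
{C, E, M}: 2 true → even ✓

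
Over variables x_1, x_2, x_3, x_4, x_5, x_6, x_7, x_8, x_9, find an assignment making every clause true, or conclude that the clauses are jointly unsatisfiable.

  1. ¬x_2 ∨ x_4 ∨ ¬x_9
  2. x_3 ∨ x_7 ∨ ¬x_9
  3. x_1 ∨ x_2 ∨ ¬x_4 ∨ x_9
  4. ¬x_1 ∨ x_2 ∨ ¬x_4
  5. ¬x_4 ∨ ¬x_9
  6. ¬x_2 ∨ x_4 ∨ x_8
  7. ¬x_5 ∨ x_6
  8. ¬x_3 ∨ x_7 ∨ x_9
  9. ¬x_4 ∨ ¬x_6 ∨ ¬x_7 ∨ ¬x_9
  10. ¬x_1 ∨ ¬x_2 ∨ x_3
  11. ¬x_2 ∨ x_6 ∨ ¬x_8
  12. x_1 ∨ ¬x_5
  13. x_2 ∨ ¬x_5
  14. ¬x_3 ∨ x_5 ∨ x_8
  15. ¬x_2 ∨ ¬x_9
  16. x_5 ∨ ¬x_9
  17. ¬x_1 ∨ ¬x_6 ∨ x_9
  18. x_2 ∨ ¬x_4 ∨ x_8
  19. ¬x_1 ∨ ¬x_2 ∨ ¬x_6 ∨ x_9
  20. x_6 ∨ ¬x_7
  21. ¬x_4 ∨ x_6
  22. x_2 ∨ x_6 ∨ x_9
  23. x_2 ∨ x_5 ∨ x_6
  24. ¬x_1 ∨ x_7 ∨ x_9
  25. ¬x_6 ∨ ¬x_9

Set x_1 = False.
  then (x_1 ∨ ¬x_5) forces x_5 = False.
  then (x_5 ∨ ¬x_9) forces x_9 = False.
Set x_2 = True.
Set x_3 = False.
Set x_4 = True.
  then (¬x_4 ∨ x_6) forces x_6 = True.
Set x_7 = False.
Set x_8 = False.
All clauses satisfied.

x_1 = False; x_2 = True; x_3 = False; x_4 = True; x_5 = False; x_6 = True; x_7 = False; x_8 = False; x_9 = False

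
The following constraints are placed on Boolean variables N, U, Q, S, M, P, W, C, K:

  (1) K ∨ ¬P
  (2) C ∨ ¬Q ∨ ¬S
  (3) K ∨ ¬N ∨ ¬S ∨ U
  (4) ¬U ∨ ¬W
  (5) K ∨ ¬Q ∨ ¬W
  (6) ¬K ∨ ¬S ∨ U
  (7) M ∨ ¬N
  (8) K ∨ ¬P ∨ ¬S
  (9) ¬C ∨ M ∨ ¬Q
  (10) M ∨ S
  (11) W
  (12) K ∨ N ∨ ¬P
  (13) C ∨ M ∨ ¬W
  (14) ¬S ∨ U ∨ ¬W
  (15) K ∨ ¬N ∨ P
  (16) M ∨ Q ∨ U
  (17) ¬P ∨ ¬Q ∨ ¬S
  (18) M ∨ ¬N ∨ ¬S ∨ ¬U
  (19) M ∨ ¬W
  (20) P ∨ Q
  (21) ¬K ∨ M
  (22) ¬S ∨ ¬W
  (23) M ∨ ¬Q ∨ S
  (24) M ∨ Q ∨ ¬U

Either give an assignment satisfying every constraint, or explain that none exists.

Unit clause (W) forces W = True.
In (M ∨ ¬W) only M is left, so M = True.
In (¬S ∨ ¬W) only ¬S is left, so S = False.
In (¬U ∨ ¬W) only ¬U is left, so U = False.
Set N = True.
Set Q = False.
  then (P ∨ Q) forces P = True.
  then (K ∨ ¬P) forces K = True.
Set C = True.
All clauses satisfied.

N: True; U: False; Q: False; S: False; M: True; P: True; W: True; C: True; K: True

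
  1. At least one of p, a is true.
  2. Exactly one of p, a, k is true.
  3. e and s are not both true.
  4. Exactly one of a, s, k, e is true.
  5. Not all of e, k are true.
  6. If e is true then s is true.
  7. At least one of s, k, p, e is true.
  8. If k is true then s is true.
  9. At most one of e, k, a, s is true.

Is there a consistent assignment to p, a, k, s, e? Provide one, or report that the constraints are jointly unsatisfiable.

p: True, a: False, k: False, s: True, e: False

  (1) {p, a}: 1 true — at least one ✓
  (2) {p, a, k}: 1 true — exactly one ✓
  (3) e=F, s=T — not both ✓
  (4) {a, s, k, e}: 1 true — exactly one ✓
  (5) {e, k}: 0/2 true — not all ✓
  (6) e=F ⇒ s: vacuous ✓
  (7) {s, k, p, e}: 2 true — at least one ✓
  (8) k=F ⇒ s: vacuous ✓
  (9) {e, k, a, s}: 1 true — at most one ✓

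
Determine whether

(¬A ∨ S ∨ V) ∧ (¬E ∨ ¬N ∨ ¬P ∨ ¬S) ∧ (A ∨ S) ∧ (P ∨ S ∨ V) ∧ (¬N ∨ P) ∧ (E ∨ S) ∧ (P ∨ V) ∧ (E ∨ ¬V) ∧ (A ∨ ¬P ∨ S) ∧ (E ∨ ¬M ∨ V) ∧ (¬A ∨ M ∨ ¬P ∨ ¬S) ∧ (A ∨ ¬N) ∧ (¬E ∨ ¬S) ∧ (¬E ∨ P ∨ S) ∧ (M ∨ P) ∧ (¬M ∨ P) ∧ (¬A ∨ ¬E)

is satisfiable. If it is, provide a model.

N=F; P=T; A=F; V=F; M=F; S=T; E=F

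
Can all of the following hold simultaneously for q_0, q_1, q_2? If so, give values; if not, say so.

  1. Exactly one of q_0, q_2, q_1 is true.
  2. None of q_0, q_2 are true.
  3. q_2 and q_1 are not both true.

q_0=F; q_1=T; q_2=F

  (1) {q_0, q_2, q_1}: 1 true — exactly one ✓
  (2) {q_0, q_2}: 0 true — none ✓
  (3) q_2=F, q_1=T — not both ✓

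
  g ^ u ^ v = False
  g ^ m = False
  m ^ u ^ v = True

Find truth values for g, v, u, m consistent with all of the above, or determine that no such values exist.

Adding constraints 1, 2, 3 mod 2: every variable appears an even number of times on the left, so the left side is 0.
But the right sides sum to 1 (mod 2). 0 ≠ 1 — the system is inconsistent.

UNSATISFIABLE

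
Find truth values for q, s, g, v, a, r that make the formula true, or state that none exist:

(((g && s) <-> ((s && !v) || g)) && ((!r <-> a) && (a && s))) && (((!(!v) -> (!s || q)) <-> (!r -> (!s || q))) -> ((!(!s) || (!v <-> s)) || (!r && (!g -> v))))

q: True, s: True, g: False, v: True, a: True, r: False

  ((g && s) <-> ((s && !v) || g)) && ((!r <-> a) && (a && s)) = True
    (g && s) <-> ((s && !v) || g) = True
      g && s = False
      (s && !v) || g = False
        s && !v = False
          !v = False
    (!r <-> a) && (a && s) = True
      !r <-> a = True
        !r = True
      a && s = True
  ((!(!v) -> (!s || q)) <-> (!r -> (!s || q))) -> ((!(!s) || (!v <-> s)) || (!r && (!g -> v))) = True
    (!(!v) -> (!s || q)) <-> (!r -> (!s || q)) = True
      !(!v) -> (!s || q) = True
        !(!v) = True
          !v = False
        !s || q = True
          !s = False
      !r -> (!s || q) = True
        !r = True
        !s || q = True
          !s = False
    (!(!s) || (!v <-> s)) || (!r && (!g -> v)) = True
      !(!s) || (!v <-> s) = True
        !(!s) = True
          !s = False
        !v <-> s = False
          !v = False
      !r && (!g -> v) = True
        !r = True
        !g -> v = True
          !g = True
Both conjuncts True, so the formula holds.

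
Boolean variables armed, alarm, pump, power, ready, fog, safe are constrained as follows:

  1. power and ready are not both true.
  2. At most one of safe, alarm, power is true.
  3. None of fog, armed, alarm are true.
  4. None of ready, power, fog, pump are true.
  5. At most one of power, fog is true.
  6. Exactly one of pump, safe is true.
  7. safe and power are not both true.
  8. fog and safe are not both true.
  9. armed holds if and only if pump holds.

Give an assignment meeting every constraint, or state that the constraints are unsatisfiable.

armed=F, alarm=F, pump=F, power=F, ready=F, fog=F, safe=T

  (1) power=F, ready=F — not both ✓
  (2) {safe, alarm, power}: 1 true — at most one ✓
  (3) {fog, armed, alarm}: 0 true — none ✓
  (4) {ready, power, fog, pump}: 0 true — none ✓
  (5) {power, fog}: 0 true — at most one ✓
  (6) {pump, safe}: 1 true — exactly one ✓
  (7) safe=T, power=F — not both ✓
  (8) fog=F, safe=T — not both ✓
  (9) armed=F, pump=F — same ✓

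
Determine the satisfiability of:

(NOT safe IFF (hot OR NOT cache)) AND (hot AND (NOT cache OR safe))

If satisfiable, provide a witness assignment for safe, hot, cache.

safe = False, hot = True, cache = False

  NOT safe IFF (hot OR NOT cache) = True
    NOT safe = True
    hot OR NOT cache = True
      NOT cache = True
  hot AND (NOT cache OR safe) = True
    NOT cache OR safe = True
      NOT cache = True
Both conjuncts True, so the formula holds.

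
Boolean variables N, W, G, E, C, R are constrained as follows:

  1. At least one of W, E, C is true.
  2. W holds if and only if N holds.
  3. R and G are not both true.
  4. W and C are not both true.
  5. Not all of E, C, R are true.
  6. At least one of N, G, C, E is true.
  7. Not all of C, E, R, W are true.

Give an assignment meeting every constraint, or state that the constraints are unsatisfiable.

N = False, W = False, G = False, E = True, C = False, R = True

  (1) {W, E, C}: 1 true — at least one ✓
  (2) W=F, N=F — same ✓
  (3) R=T, G=F — not both ✓
  (4) W=F, C=F — not both ✓
  (5) {E, C, R}: 2/3 true — not all ✓
  (6) {N, G, C, E}: 1 true — at least one ✓
  (7) {C, E, R, W}: 2/4 true — not all ✓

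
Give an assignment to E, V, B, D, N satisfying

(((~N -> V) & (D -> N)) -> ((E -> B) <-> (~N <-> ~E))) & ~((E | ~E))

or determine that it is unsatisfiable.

The conjunct ~((E | ~E)) is unsatisfiable on its own:
  E=F: evaluates to False.
  E=T: evaluates to False.
So the whole conjunction is unsatisfiable.

Unsatisfiable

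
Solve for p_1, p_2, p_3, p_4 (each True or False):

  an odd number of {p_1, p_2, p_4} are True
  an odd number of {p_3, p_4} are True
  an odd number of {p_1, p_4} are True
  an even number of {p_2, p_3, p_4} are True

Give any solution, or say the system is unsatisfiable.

The formula is unsatisfiable.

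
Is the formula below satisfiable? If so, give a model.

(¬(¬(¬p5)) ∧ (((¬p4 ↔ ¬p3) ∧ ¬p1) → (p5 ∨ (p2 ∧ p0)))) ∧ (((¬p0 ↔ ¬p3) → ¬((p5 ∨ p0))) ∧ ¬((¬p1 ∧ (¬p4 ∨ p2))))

p0: True; p1: False; p2: False; p3: False; p4: True; p5: False

  ¬(¬(¬p5)) ∧ (((¬p4 ↔ ¬p3) ∧ ¬p1) → (p5 ∨ (p2 ∧ p0))) = True
    ¬(¬(¬p5)) = True
      ¬(¬p5) = False
        ¬p5 = True
    ((¬p4 ↔ ¬p3) ∧ ¬p1) → (p5 ∨ (p2 ∧ p0)) = True
      (¬p4 ↔ ¬p3) ∧ ¬p1 = False
        ¬p4 ↔ ¬p3 = False
          ¬p4 = False
          ¬p3 = True
        ¬p1 = True
      p5 ∨ (p2 ∧ p0) = False
        p2 ∧ p0 = False
  ((¬p0 ↔ ¬p3) → ¬((p5 ∨ p0))) ∧ ¬((¬p1 ∧ (¬p4 ∨ p2))) = True
    (¬p0 ↔ ¬p3) → ¬((p5 ∨ p0)) = True
      ¬p0 ↔ ¬p3 = False
        ¬p0 = False
        ¬p3 = True
      ¬((p5 ∨ p0)) = False
        p5 ∨ p0 = True
    ¬((¬p1 ∧ (¬p4 ∨ p2))) = True
      ¬p1 ∧ (¬p4 ∨ p2) = False
        ¬p1 = True
        ¬p4 ∨ p2 = False
          ¬p4 = False
Both conjuncts True, so the formula holds.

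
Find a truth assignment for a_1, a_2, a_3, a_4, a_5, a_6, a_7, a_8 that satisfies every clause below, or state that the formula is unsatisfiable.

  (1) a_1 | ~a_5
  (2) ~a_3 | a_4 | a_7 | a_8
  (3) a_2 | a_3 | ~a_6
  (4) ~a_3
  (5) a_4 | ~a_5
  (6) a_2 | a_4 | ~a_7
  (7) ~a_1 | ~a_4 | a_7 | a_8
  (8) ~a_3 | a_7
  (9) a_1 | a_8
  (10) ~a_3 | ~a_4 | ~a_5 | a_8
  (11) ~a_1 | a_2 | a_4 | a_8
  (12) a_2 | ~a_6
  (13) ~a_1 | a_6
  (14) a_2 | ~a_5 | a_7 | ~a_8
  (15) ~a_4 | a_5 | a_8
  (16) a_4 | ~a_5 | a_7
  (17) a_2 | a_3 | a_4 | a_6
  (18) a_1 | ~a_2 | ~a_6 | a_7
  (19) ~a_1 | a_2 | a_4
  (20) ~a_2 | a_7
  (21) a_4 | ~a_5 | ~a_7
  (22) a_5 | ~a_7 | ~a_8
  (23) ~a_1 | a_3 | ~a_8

Unit clause (~a_3) forces a_3 = False.
Set a_1 = False.
  then (a_1 | ~a_5) forces a_5 = False.
  then (a_1 | a_8) forces a_8 = True.
  then (a_5 | ~a_7 | ~a_8) forces a_7 = False.
  then (~a_2 | a_7) forces a_2 = False.
  then (a_2 | a_3 | ~a_6) forces a_6 = False.
  then (a_2 | a_3 | a_4 | a_6) forces a_4 = True.
All clauses satisfied.

a_1=F, a_2=F, a_3=F, a_4=T, a_5=F, a_6=F, a_7=F, a_8=T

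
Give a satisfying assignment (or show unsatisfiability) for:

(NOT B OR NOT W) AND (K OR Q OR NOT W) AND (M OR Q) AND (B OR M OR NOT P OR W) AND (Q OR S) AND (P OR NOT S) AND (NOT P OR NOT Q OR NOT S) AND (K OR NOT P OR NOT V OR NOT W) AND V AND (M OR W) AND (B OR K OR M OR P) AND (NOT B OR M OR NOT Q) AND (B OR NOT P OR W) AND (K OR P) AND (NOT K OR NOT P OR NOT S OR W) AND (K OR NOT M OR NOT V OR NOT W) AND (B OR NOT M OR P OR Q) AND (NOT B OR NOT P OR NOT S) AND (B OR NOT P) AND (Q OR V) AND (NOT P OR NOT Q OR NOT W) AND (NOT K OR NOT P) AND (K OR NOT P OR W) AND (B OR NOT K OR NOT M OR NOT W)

B: True; W: False; M: True; K: True; P: False; Q: True; S: False; V: True

Unit clause (V) forces V = True.
Set B = True.
  then (NOT B OR NOT W) forces W = False.
  then (M OR W) forces M = True.
Try K = False:
  (K OR P) forces P = True.
  clause (K OR NOT P OR W) is falsified — backtrack.
So K = True.
  then (NOT K OR NOT P) forces P = False.
  then (P OR NOT S) forces S = False.
  then (Q OR S) forces Q = True.
All clauses satisfied.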